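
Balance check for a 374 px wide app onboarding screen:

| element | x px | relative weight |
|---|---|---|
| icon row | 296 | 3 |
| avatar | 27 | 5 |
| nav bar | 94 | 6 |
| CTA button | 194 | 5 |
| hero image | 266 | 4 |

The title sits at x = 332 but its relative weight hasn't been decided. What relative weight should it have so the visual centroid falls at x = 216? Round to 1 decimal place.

Known weights sum to 3 + 5 + 6 + 5 + 4 = 23; their moment is 3·296 + 5·27 + 6·94 + 5·194 + 4·266 = 3621.
Set Σw·x/Σw = 216: (3621 + 332w) = 216·(23 + w).
Rearranging, w·(332 − 216) = 216·23 − 3621 = 1347, so w ≈ 1347/116 = 11.61.

w ≈ 11.6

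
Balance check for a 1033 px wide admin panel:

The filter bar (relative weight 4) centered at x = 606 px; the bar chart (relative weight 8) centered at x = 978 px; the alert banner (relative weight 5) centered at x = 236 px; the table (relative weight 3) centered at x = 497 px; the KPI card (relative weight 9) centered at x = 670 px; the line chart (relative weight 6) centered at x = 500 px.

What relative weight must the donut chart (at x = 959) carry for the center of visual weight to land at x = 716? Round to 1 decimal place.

Existing Σw = 35 (4 + 8 + 5 + 3 + 9 + 6); existing moment 4·606 + 8·978 + 5·236 + 3·497 + 9·670 + 6·500 = 21949.
For the centroid to hit 716: (21949 + w·959) / (35 + w) = 716.
Solving: w = (716·35 − 21949) / (959 − 716) = 3111 / 243 ≈ 12.80.

w ≈ 12.8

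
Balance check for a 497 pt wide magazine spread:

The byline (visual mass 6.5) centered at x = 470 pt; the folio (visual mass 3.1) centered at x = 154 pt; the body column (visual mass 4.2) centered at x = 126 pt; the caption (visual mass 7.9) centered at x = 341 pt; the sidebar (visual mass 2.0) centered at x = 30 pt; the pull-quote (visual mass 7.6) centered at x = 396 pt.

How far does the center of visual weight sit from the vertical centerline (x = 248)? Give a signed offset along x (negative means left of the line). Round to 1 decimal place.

Total weight = 6.5 + 3.1 + 4.2 + 7.9 + 2.0 + 7.6 = 31.3.
x: moment 9825.1 / weight 31.3 ≈ 313.90
Difference: 313.90 − 248 ≈ 65.90.

≈ 65.9 pt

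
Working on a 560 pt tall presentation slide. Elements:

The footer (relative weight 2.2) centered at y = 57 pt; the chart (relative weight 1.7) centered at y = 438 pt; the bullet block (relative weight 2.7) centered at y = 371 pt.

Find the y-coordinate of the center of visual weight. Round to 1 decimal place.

y ≈ 283.6

Weights sum to 2.2 + 1.7 + 2.7 = 6.6.
Σw·y = 2.2·57 + 1.7·438 + 2.7·371 = 1871.7, so ȳ = 1871.7/6.6 ≈ 283.59.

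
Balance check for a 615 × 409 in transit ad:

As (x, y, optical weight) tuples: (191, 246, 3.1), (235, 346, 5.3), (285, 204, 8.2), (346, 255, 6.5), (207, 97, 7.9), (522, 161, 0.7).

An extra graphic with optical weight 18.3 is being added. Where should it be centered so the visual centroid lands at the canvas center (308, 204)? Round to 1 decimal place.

(381.2, 185.5)

With the extra graphic, Σw becomes 3.1 + 5.3 + 8.2 + 6.5 + 7.9 + 0.7 + 18.3 = 50.0.
x: need Σw·x = 50.0·308 = 15400.0. Existing = 3.1·191 + 5.3·235 + 8.2·285 + 6.5·346 + 7.9·207 + 0.7·522 = 8424.3. Remainder 6975.7 / 18.3 ≈ 381.19.
y: need Σw·y = 50.0·204 = 10200.0. Existing = 3.1·246 + 5.3·346 + 8.2·204 + 6.5·255 + 7.9·97 + 0.7·161 = 6805.7. Remainder 3394.3 / 18.3 ≈ 185.48.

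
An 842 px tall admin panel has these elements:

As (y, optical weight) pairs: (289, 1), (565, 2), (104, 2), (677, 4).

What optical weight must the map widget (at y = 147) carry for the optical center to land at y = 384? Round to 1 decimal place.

w ≈ 3.7

Known weights sum to 1 + 2 + 2 + 4 = 9; their moment is 1·289 + 2·565 + 2·104 + 4·677 = 4335.
Set Σw·y/Σw = 384: (4335 + 147w) = 384·(9 + w).
Solving: w = (384·9 − 4335) / (147 − 384) = -879 / -237 ≈ 3.71.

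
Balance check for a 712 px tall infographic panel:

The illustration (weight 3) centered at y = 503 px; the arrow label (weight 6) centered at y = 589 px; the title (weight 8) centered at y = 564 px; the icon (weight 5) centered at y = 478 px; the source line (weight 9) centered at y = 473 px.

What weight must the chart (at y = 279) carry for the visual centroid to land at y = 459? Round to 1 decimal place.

w ≈ 11.0

Existing Σw = 31 (3 + 6 + 8 + 5 + 9); existing moment 3·503 + 6·589 + 8·564 + 5·478 + 9·473 = 16202.
For the centroid to hit 459: (16202 + w·279) / (31 + w) = 459.
Rearranging, w·(279 − 459) = 459·31 − 16202 = -1973, so w ≈ -1973/-180 = 10.96.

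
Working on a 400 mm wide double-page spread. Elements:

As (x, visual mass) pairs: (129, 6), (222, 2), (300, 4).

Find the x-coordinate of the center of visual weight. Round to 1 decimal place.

x ≈ 201.5

Σw = 6 + 2 + 4 = 12.
Σw·x = 6·129 + 2·222 + 4·300 = 2418, so x̄ = 2418/12 ≈ 201.50.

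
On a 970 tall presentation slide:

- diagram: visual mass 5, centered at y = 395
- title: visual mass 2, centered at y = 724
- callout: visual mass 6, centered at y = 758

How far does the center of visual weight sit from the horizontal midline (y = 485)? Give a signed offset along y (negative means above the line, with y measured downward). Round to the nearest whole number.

Weights sum to 5 + 2 + 6 = 13.
Σw·y = 5·395 + 2·724 + 6·758 = 7971, so ȳ = 7971/13 ≈ 613.15.
Difference: 613.15 − 485 ≈ 128.15.

≈ 128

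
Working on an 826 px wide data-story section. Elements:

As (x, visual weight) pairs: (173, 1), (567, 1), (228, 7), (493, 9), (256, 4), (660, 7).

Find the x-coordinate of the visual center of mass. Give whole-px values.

Weights sum to 1 + 1 + 7 + 9 + 4 + 7 = 29.
x: moment 12417 / weight 29 ≈ 428.17

x ≈ 428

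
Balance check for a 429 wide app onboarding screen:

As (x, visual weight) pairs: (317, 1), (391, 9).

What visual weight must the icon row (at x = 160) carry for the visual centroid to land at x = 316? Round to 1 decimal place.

w ≈ 4.3

Fixed elements: Σw = 1 + 9 = 10, Σw·x = 1·317 + 9·391 = 3836.
Set Σw·x/Σw = 316: (3836 + 160w) = 316·(10 + w).
Rearranging, w·(160 − 316) = 316·10 − 3836 = -676, so w ≈ -676/-156 = 4.33.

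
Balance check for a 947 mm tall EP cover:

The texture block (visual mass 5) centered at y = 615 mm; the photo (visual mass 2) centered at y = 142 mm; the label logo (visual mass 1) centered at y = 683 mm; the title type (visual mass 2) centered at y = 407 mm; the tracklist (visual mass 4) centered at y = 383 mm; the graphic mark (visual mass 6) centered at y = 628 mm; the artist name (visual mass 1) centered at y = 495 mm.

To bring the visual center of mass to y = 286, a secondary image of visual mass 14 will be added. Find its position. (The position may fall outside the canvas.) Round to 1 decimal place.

After adding the secondary image, total weight = 5 + 2 + 1 + 2 + 4 + 6 + 1 + 14 = 35.
Along y: (10651 + 14·y) / 35 = 286 (existing moment 5·615 + 2·142 + 1·683 + 2·407 + 4·383 + 6·628 + 1·495 = 10651) ⇒ y = (10010 − 10651) / 14 ≈ -45.79.

y ≈ -45.8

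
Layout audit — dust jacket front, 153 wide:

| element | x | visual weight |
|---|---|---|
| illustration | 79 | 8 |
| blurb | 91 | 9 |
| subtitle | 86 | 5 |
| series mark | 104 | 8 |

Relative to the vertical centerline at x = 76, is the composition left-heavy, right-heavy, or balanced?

Weights sum to 8 + 9 + 5 + 8 = 30.
x-moment: 8·79 + 9·91 + 5·86 + 8·104 = 2713; centroid 2713/30 ≈ 90.43.
90.4 vs midline 76 → right-heavy.

right-heavy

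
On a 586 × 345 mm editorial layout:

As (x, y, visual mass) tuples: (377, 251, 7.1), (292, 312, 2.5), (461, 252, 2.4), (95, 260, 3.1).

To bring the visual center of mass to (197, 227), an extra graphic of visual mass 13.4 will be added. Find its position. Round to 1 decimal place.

New total weight: (7.1 + 2.5 + 2.4 + 3.1) + 13.4 = 28.5.
x: target moment 28.5×197 = 5614.5; current 7.1·377 + 2.5·292 + 2.4·461 + 3.1·95 = 4807.6; the extra graphic supplies 806.9, so x = 806.9/13.4 ≈ 60.22.
y: target moment 28.5×227 = 6469.5; current 7.1·251 + 2.5·312 + 2.4·252 + 3.1·260 = 3972.9; the extra graphic supplies 2496.6, so y = 2496.6/13.4 ≈ 186.31.

(60.2, 186.3)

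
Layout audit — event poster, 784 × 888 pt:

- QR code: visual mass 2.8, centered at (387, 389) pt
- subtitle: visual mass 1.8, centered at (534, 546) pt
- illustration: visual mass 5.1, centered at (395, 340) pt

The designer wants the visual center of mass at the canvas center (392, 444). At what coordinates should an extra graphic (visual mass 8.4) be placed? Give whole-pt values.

(361, 504)

New total weight: (2.8 + 1.8 + 5.1) + 8.4 = 18.1.
x: target moment 18.1×392 = 7095.2; current 2.8·387 + 1.8·534 + 5.1·395 = 4059.3; the extra graphic supplies 3035.9, so x = 3035.9/8.4 ≈ 361.42.
y: target moment 18.1×444 = 8036.4; current 2.8·389 + 1.8·546 + 5.1·340 = 3806.0; the extra graphic supplies 4230.4, so y = 4230.4/8.4 ≈ 503.62.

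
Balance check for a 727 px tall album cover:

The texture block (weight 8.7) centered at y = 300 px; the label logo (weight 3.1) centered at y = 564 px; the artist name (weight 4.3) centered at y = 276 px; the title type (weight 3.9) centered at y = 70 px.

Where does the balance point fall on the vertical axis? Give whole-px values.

y ≈ 291

Weights sum to 8.7 + 3.1 + 4.3 + 3.9 = 20.0.
y-moment: 8.7·300 + 3.1·564 + 4.3·276 + 3.9·70 = 5818.2; centroid 5818.2/20.0 ≈ 290.91.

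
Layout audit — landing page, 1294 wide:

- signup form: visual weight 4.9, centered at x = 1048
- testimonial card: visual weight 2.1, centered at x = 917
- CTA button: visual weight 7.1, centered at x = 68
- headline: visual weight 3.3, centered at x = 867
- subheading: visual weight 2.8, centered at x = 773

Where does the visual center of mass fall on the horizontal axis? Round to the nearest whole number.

Weights sum to 4.9 + 2.1 + 7.1 + 3.3 + 2.8 = 20.2.
Σw·x = 4.9·1048 + 2.1·917 + 7.1·68 + 3.3·867 + 2.8·773 = 12569.2, so x̄ = 12569.2/20.2 ≈ 622.24.

x ≈ 622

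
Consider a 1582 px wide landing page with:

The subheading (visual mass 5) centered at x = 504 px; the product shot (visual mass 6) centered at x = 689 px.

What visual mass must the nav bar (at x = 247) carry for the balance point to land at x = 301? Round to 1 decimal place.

w ≈ 61.9

Known weights sum to 5 + 6 = 11; their moment is 5·504 + 6·689 = 6654.
Balance at x = 301 requires (6654 + w·247) / (11 + w) = 301.
Rearranging, w·(247 − 301) = 301·11 − 6654 = -3343, so w ≈ -3343/-54 = 61.91.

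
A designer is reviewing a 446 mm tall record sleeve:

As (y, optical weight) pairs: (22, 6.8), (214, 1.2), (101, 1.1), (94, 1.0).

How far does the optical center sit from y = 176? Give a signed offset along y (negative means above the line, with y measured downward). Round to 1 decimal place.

≈ -115.5 mm

Total weight = 6.8 + 1.2 + 1.1 + 1.0 = 10.1.
y-moment: 6.8·22 + 1.2·214 + 1.1·101 + 1.0·94 = 611.5; centroid 611.5/10.1 ≈ 60.54.
Against y = 176, that's 60.54 − 176 = -115.46.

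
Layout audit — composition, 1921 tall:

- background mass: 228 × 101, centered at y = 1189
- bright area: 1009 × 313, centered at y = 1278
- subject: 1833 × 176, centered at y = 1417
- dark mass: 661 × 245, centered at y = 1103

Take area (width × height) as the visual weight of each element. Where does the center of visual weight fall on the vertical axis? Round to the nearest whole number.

Areas → weights: background mass 228·101 = 23028, bright area 1009·313 = 315817, subject 1833·176 = 322608, dark mass 661·245 = 161945; Σw = 823398.
y: (23028·1189 + 315817·1278 + 322608·1417 + 161945·1103) / 823398 = 1066755289 / 823398 ≈ 1295.55

y ≈ 1296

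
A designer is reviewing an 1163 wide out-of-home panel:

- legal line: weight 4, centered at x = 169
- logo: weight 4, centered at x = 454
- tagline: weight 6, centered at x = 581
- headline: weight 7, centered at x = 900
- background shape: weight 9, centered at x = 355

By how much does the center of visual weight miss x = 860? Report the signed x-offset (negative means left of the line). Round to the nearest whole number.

≈ -344

Weights sum to 4 + 4 + 6 + 7 + 9 = 30.
x: (4·169 + 4·454 + 6·581 + 7·900 + 9·355) / 30 = 15473 / 30 ≈ 515.77
Difference: 515.77 − 860 ≈ -344.23.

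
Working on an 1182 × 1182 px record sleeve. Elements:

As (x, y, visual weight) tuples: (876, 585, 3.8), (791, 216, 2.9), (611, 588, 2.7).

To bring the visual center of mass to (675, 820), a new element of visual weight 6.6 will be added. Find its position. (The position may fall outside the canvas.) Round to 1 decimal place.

After adding the new element, total weight = 3.8 + 2.9 + 2.7 + 6.6 = 16.0.
x: target moment 16.0×675 = 10800.0; current 3.8·876 + 2.9·791 + 2.7·611 = 7272.4; the new element supplies 3527.6, so x = 3527.6/6.6 ≈ 534.48.
y: target moment 16.0×820 = 13120.0; current 3.8·585 + 2.9·216 + 2.7·588 = 4437.0; the new element supplies 8683.0, so y = 8683.0/6.6 ≈ 1315.61.

(534.5, 1315.6)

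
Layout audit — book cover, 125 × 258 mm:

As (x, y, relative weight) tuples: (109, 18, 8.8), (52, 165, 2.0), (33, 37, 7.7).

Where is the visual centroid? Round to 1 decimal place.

Weights sum to 8.8 + 2.0 + 7.7 = 18.5.
x: (8.8·109 + 2.0·52 + 7.7·33) / 18.5 = 1317.3 / 18.5 ≈ 71.21
y: (8.8·18 + 2.0·165 + 7.7·37) / 18.5 = 773.3 / 18.5 ≈ 41.80

(71.2, 41.8)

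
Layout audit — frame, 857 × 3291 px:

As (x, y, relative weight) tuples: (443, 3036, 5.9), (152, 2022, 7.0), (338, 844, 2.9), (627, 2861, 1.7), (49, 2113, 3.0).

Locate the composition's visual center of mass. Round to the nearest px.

Total weight = 5.9 + 7.0 + 2.9 + 1.7 + 3.0 = 20.5.
x: (5.9·443 + 7.0·152 + 2.9·338 + 1.7·627 + 3.0·49) / 20.5 = 5870.8 / 20.5 ≈ 286.38
y: (5.9·3036 + 7.0·2022 + 2.9·844 + 1.7·2861 + 3.0·2113) / 20.5 = 45716.7 / 20.5 ≈ 2230.08

(286, 2230)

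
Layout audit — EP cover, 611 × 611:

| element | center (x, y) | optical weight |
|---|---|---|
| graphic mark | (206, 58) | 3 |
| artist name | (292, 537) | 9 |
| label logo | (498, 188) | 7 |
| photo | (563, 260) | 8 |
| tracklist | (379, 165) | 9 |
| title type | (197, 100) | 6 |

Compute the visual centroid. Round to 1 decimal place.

Σw = 3 + 9 + 7 + 8 + 9 + 6 = 42.
Σw·x = 3·206 + 9·292 + 7·498 + 8·563 + 9·379 + 6·197 = 15829, so x̄ = 15829/42 ≈ 376.88.
Σw·y = 3·58 + 9·537 + 7·188 + 8·260 + 9·165 + 6·100 = 10488, so ȳ = 10488/42 ≈ 249.71.

(376.9, 249.7)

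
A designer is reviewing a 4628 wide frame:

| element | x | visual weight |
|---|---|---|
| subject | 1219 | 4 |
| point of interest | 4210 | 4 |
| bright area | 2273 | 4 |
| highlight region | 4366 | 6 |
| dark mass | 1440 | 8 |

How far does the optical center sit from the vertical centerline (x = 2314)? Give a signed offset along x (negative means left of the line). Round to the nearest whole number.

≈ 322

Weights sum to 4 + 4 + 4 + 6 + 8 = 26.
Σw·x = 4·1219 + 4·4210 + 4·2273 + 6·4366 + 8·1440 = 68524, so x̄ = 68524/26 ≈ 2635.54.
Difference: 2635.54 − 2314 ≈ 321.54.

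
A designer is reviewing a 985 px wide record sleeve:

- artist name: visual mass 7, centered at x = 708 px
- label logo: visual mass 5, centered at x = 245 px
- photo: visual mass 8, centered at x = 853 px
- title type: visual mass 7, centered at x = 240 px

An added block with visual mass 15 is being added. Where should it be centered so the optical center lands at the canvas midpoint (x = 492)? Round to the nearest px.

x ≈ 399

After adding the added block, total weight = 7 + 5 + 8 + 7 + 15 = 42.
x: target moment 42×492 = 20664; current 7·708 + 5·245 + 8·853 + 7·240 = 14685; the added block supplies 5979, so x = 5979/15 ≈ 398.60.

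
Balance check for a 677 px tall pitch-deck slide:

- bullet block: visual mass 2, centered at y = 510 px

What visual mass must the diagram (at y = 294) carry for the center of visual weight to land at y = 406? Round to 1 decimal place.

Known: weight 2 with moment 2·510 = 1020.
Balance at y = 406 requires (1020 + w·294) / (2 + w) = 406.
So w = (406·2 − 1020)/(294 − 406) = -208/-112 ≈ 1.86.

w ≈ 1.9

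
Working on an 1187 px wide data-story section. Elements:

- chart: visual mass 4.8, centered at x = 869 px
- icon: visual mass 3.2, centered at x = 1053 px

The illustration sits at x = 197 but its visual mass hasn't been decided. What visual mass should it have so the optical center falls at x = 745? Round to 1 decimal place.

w ≈ 2.9

Known weights sum to 4.8 + 3.2 = 8.0; their moment is 4.8·869 + 3.2·1053 = 7540.8.
Set Σw·x/Σw = 745: (7540.8 + 197w) = 745·(8.0 + w).
So w = (745·8.0 − 7540.8)/(197 − 745) = -1580.8/-548 ≈ 2.88.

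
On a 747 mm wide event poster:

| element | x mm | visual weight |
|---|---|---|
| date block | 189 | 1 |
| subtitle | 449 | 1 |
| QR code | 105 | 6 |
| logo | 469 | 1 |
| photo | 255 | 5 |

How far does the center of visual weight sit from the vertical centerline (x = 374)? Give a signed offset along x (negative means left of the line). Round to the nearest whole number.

Weights sum to 1 + 1 + 6 + 1 + 5 = 14.
x-moment: 1·189 + 1·449 + 6·105 + 1·469 + 5·255 = 3012; centroid 3012/14 ≈ 215.14.
Difference: 215.14 − 374 ≈ -158.86.

≈ -159 mm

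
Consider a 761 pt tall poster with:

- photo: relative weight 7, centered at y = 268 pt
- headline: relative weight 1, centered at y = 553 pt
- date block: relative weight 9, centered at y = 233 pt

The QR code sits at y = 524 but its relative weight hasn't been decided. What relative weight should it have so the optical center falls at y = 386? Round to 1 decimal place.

Fixed elements: Σw = 7 + 1 + 9 = 17, Σw·y = 7·268 + 1·553 + 9·233 = 4526.
Balance at y = 386 requires (4526 + w·524) / (17 + w) = 386.
So w = (386·17 − 4526)/(524 − 386) = 2036/138 ≈ 14.75.

w ≈ 14.8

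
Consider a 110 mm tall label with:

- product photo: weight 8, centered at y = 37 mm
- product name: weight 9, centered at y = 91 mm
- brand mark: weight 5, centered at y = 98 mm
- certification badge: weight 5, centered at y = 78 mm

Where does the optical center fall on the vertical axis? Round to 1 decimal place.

Weights sum to 8 + 9 + 5 + 5 = 27.
y-moment: 8·37 + 9·91 + 5·98 + 5·78 = 1995; centroid 1995/27 ≈ 73.89.

y ≈ 73.9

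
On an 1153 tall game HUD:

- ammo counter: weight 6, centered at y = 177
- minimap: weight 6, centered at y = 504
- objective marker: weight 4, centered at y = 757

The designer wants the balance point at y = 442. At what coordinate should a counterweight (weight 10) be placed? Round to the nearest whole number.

With the counterweight, Σw becomes 6 + 6 + 4 + 10 = 26.
Along y: (7114 + 10·y) / 26 = 442 (existing moment 6·177 + 6·504 + 4·757 = 7114) ⇒ y = (11492 − 7114) / 10 ≈ 437.80.

y ≈ 438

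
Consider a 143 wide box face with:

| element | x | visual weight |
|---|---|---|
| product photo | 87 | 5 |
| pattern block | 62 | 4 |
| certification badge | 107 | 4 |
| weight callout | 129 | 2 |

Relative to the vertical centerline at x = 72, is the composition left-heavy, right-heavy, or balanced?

Σw = 5 + 4 + 4 + 2 = 15.
x: (5·87 + 4·62 + 4·107 + 2·129) / 15 = 1369 / 15 ≈ 91.27
91.3 vs midline 72 → right-heavy.

right-heavy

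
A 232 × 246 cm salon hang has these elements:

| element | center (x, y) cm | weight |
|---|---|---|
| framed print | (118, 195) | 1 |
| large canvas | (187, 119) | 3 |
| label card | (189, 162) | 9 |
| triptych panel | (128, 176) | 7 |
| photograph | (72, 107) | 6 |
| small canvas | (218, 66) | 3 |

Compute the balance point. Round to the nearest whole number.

(150, 141)

Total weight = 1 + 3 + 9 + 7 + 6 + 3 = 29.
x: (1·118 + 3·187 + 9·189 + 7·128 + 6·72 + 3·218) / 29 = 4362 / 29 ≈ 150.41
y: (1·195 + 3·119 + 9·162 + 7·176 + 6·107 + 3·66) / 29 = 4082 / 29 ≈ 140.76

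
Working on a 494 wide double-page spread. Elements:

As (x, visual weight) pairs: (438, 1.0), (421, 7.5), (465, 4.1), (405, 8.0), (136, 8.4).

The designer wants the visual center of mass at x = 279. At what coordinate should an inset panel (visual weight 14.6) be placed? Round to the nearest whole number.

x ≈ 156

After adding the inset panel, total weight = 1.0 + 7.5 + 4.1 + 8.0 + 8.4 + 14.6 = 43.6.
x: need Σw·x = 43.6·279 = 12164.4. Existing = 1.0·438 + 7.5·421 + 4.1·465 + 8.0·405 + 8.4·136 = 9884.4. Remainder 2280.0 / 14.6 ≈ 156.16.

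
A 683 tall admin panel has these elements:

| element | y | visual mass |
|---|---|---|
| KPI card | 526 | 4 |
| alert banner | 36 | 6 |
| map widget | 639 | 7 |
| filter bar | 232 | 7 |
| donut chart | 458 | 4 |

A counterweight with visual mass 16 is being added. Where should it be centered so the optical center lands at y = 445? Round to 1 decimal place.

New total weight: (4 + 6 + 7 + 7 + 4) + 16 = 44.
y: need Σw·y = 44·445 = 19580. Existing = 4·526 + 6·36 + 7·639 + 7·232 + 4·458 = 10249. Remainder 9331 / 16 ≈ 583.19.

y ≈ 583.2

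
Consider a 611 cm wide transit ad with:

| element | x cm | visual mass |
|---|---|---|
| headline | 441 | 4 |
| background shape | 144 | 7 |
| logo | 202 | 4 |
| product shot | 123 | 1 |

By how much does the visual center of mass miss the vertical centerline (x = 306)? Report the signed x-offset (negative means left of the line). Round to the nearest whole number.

≈ -75 cm

Total weight = 4 + 7 + 4 + 1 = 16.
x: (4·441 + 7·144 + 4·202 + 1·123) / 16 = 3703 / 16 ≈ 231.44
Offset from x = 306: 231.44 − 306 ≈ -74.56.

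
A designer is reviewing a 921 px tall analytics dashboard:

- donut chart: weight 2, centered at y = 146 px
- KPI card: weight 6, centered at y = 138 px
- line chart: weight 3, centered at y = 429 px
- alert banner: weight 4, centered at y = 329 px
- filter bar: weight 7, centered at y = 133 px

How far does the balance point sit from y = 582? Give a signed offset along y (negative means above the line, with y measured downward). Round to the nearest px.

Σw = 2 + 6 + 3 + 4 + 7 = 22.
y: (2·146 + 6·138 + 3·429 + 4·329 + 7·133) / 22 = 4654 / 22 ≈ 211.55
Against y = 582, that's 211.55 − 582 = -370.45.

≈ -370 px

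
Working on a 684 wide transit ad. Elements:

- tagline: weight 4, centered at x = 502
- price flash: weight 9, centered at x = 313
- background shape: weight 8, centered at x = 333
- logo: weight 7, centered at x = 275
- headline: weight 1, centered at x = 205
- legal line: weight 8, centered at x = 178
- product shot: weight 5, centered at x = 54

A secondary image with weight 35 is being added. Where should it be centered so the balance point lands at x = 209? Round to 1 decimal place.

x ≈ 136.6

After adding the secondary image, total weight = 4 + 9 + 8 + 7 + 1 + 8 + 5 + 35 = 77.
Along x: (11313 + 35·x) / 77 = 209 (existing moment 4·502 + 9·313 + 8·333 + 7·275 + 1·205 + 8·178 + 5·54 = 11313) ⇒ x = (16093 − 11313) / 35 ≈ 136.57.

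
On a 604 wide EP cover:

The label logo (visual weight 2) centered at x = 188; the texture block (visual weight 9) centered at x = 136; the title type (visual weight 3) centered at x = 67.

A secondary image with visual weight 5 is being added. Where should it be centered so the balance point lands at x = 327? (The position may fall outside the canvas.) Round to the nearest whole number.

x ≈ 882

New total weight: (2 + 9 + 3) + 5 = 19.
x: need Σw·x = 19·327 = 6213. Existing = 2·188 + 9·136 + 3·67 = 1801. Remainder 4412 / 5 ≈ 882.40.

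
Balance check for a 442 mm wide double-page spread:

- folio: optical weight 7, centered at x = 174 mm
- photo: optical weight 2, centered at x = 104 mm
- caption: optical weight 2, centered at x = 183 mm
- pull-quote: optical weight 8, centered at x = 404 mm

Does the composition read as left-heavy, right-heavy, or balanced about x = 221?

right-heavy

Total weight = 7 + 2 + 2 + 8 = 19.
Σw·x = 7·174 + 2·104 + 2·183 + 8·404 = 5024, so x̄ = 5024/19 ≈ 264.42.
264.4 vs midline 221 → right-heavy.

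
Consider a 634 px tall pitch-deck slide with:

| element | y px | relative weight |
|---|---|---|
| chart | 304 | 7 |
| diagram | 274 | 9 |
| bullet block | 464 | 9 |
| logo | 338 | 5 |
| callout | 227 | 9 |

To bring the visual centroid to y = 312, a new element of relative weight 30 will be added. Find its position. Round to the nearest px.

y ≈ 301

With the new element, Σw becomes 7 + 9 + 9 + 5 + 9 + 30 = 69.
Along y: (12503 + 30·y) / 69 = 312 (existing moment 7·304 + 9·274 + 9·464 + 5·338 + 9·227 = 12503) ⇒ y = (21528 − 12503) / 30 ≈ 300.83.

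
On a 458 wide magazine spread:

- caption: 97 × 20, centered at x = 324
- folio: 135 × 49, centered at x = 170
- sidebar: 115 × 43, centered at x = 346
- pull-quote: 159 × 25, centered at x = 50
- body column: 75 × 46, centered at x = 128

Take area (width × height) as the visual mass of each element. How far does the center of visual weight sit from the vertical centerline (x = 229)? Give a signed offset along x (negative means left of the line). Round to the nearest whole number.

≈ -33

Taking area as weight: caption 97·20 = 1940, folio 135·49 = 6615, sidebar 115·43 = 4945, pull-quote 159·25 = 3975, body column 75·46 = 3450. Sum 20925.
x-moment: 1940·324 + 6615·170 + 4945·346 + 3975·50 + 3450·128 = 4104430; centroid 4104430/20925 ≈ 196.15.
Difference: 196.15 − 229 ≈ -32.85.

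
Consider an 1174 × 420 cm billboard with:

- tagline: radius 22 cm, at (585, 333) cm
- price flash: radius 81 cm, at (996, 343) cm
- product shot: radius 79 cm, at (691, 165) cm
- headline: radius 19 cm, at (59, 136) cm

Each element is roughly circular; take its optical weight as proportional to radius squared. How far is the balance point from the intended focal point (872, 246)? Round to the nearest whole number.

≈ 56 cm

Weights ∝ r²: tagline 22² = 484, price flash 81² = 6561, product shot 79² = 6241, headline 19² = 361; Σw = 13647.
Σw·x = 484·585 + 6561·996 + 6241·691 + 361·59 = 11151726, so x̄ = 11151726/13647 ≈ 817.16.
Σw·y = 484·333 + 6561·343 + 6241·165 + 361·136 = 3490456, so ȳ = 3490456/13647 ≈ 255.77.
Offset from (872, 246): Δx ≈ -54.84, Δy ≈ 9.77; distance = √(Δx² + Δy²) ≈ 55.71.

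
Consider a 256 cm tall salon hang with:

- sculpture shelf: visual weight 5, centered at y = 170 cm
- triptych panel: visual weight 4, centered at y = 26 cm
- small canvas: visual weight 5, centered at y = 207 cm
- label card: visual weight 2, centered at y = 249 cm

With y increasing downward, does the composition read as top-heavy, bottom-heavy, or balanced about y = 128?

bottom-heavy

Σw = 5 + 4 + 5 + 2 = 16.
y-moment: 5·170 + 4·26 + 5·207 + 2·249 = 2487; centroid 2487/16 ≈ 155.44.
155.4 vs midline 128 → bottom-heavy.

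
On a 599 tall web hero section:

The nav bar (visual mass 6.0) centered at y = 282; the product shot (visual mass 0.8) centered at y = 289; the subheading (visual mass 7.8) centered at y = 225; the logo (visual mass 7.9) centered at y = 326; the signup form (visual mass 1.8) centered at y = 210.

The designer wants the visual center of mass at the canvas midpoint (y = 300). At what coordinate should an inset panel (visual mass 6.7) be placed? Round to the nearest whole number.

y ≈ 398

With the inset panel, Σw becomes 6.0 + 0.8 + 7.8 + 7.9 + 1.8 + 6.7 = 31.0.
y: need Σw·y = 31.0·300 = 9300.0. Existing = 6.0·282 + 0.8·289 + 7.8·225 + 7.9·326 + 1.8·210 = 6631.6. Remainder 2668.4 / 6.7 ≈ 398.27.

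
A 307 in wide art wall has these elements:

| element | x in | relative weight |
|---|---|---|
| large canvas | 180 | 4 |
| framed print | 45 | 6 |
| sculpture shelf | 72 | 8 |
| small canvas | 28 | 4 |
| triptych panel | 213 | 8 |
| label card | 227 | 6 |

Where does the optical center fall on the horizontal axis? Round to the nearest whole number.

Σw = 4 + 6 + 8 + 4 + 8 + 6 = 36.
x: (4·180 + 6·45 + 8·72 + 4·28 + 8·213 + 6·227) / 36 = 4744 / 36 ≈ 131.78

x ≈ 132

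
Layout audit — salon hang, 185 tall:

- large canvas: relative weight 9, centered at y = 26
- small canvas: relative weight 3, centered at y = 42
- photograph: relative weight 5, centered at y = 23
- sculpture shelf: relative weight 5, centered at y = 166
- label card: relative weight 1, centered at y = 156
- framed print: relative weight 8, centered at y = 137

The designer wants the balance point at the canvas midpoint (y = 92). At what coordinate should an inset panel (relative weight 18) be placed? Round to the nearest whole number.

New total weight: (9 + 3 + 5 + 5 + 1 + 8) + 18 = 49.
y: target moment 49×92 = 4508; current 9·26 + 3·42 + 5·23 + 5·166 + 1·156 + 8·137 = 2557; the inset panel supplies 1951, so y = 1951/18 ≈ 108.39.

y ≈ 108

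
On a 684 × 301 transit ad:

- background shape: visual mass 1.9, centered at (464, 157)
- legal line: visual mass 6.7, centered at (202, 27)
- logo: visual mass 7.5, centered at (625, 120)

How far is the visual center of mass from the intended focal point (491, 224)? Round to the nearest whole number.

≈ 151

Total weight = 1.9 + 6.7 + 7.5 = 16.1.
x: (1.9·464 + 6.7·202 + 7.5·625) / 16.1 = 6922.5 / 16.1 ≈ 429.97
y: (1.9·157 + 6.7·27 + 7.5·120) / 16.1 = 1379.2 / 16.1 ≈ 85.66
Offset from (491, 224): Δx ≈ -61.03, Δy ≈ -138.34; distance = √(Δx² + Δy²) ≈ 151.20.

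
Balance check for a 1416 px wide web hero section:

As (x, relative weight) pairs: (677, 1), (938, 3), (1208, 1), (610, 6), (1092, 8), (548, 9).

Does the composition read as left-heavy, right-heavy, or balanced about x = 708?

right-heavy

Total weight = 1 + 3 + 1 + 6 + 8 + 9 = 28.
x-moment: 1·677 + 3·938 + 1·1208 + 6·610 + 8·1092 + 9·548 = 22027; centroid 22027/28 ≈ 786.68.
786.7 vs midline 708 → right-heavy.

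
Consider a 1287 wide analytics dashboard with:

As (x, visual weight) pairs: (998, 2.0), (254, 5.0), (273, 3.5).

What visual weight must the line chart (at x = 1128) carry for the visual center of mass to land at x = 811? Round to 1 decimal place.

Existing Σw = 10.5 (2.0 + 5.0 + 3.5); existing moment 2.0·998 + 5.0·254 + 3.5·273 = 4221.5.
Set Σw·x/Σw = 811: (4221.5 + 1128w) = 811·(10.5 + w).
Solving: w = (811·10.5 − 4221.5) / (1128 − 811) = 4294.0 / 317 ≈ 13.55.

w ≈ 13.5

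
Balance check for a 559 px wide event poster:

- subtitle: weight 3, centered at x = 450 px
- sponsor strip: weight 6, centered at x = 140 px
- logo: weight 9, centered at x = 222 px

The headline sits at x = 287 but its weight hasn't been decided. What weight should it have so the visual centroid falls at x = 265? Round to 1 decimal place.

w ≈ 26.5

Existing Σw = 18 (3 + 6 + 9); existing moment 3·450 + 6·140 + 9·222 = 4188.
Set Σw·x/Σw = 265: (4188 + 287w) = 265·(18 + w).
So w = (265·18 − 4188)/(287 − 265) = 582/22 ≈ 26.45.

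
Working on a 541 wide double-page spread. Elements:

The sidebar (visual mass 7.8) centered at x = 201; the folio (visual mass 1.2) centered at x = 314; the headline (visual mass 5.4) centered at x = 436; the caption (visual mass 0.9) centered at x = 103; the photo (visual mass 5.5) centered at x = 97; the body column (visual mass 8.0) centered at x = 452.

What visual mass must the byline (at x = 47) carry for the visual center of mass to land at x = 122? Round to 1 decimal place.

w ≈ 67.0

Fixed elements: Σw = 7.8 + 1.2 + 5.4 + 0.9 + 5.5 + 8.0 = 28.8, Σw·x = 7.8·201 + 1.2·314 + 5.4·436 + 0.9·103 + 5.5·97 + 8.0·452 = 8541.2.
Balance at x = 122 requires (8541.2 + w·47) / (28.8 + w) = 122.
Solving: w = (122·28.8 − 8541.2) / (47 − 122) = -5027.6 / -75 ≈ 67.03.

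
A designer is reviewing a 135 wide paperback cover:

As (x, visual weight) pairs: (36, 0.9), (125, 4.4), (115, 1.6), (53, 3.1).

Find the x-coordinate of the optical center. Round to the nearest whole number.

x ≈ 93

Σw = 0.9 + 4.4 + 1.6 + 3.1 = 10.0.
x: (0.9·36 + 4.4·125 + 1.6·115 + 3.1·53) / 10.0 = 930.7 / 10.0 ≈ 93.07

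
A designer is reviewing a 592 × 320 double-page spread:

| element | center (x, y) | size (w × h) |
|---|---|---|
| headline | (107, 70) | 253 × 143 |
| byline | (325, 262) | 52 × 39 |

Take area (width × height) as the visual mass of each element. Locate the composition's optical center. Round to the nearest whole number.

(119, 80)

Areas → weights: headline 253·143 = 36179, byline 52·39 = 2028; Σw = 38207.
Σw·x = 36179·107 + 2028·325 = 4530253, so x̄ = 4530253/38207 ≈ 118.57.
Σw·y = 36179·70 + 2028·262 = 3063866, so ȳ = 3063866/38207 ≈ 80.19.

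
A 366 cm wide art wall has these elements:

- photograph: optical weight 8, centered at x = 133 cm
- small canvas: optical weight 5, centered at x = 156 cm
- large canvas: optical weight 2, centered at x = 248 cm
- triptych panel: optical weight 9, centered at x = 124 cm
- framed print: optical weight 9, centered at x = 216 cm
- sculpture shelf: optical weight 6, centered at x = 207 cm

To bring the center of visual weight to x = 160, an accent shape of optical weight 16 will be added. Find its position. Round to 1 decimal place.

x ≈ 134.9

New total weight: (8 + 5 + 2 + 9 + 9 + 6) + 16 = 55.
x: need Σw·x = 55·160 = 8800. Existing = 8·133 + 5·156 + 2·248 + 9·124 + 9·216 + 6·207 = 6642. Remainder 2158 / 16 ≈ 134.88.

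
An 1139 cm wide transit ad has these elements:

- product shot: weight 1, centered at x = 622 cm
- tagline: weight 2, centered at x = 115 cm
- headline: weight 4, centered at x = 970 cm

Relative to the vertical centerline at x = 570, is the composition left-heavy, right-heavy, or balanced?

Σw = 1 + 2 + 4 = 7.
x: (1·622 + 2·115 + 4·970) / 7 = 4732 / 7 ≈ 676.00
676.0 vs midline 570 → right-heavy.

right-heavy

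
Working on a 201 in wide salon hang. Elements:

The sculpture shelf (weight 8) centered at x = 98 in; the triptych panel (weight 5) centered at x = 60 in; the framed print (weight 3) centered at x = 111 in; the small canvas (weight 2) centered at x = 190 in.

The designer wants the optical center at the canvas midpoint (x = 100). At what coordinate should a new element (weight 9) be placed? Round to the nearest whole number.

New total weight: (8 + 5 + 3 + 2) + 9 = 27.
x: target moment 27×100 = 2700; current 8·98 + 5·60 + 3·111 + 2·190 = 1797; the new element supplies 903, so x = 903/9 ≈ 100.33.

x ≈ 100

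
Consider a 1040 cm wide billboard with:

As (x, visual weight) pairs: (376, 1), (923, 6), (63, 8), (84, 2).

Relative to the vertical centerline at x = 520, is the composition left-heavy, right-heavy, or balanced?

left-heavy

Σw = 1 + 6 + 8 + 2 = 17.
Σw·x = 1·376 + 6·923 + 8·63 + 2·84 = 6586, so x̄ = 6586/17 ≈ 387.41.
387.4 vs midline 520 → left-heavy.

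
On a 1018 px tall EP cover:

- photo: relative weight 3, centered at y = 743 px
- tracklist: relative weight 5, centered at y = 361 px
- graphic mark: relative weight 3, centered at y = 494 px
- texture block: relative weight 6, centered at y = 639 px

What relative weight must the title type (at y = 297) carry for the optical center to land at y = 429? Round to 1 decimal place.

Fixed elements: Σw = 3 + 5 + 3 + 6 = 17, Σw·y = 3·743 + 5·361 + 3·494 + 6·639 = 9350.
Balance at y = 429 requires (9350 + w·297) / (17 + w) = 429.
Solving: w = (429·17 − 9350) / (297 − 429) = -2057 / -132 ≈ 15.58.

w ≈ 15.6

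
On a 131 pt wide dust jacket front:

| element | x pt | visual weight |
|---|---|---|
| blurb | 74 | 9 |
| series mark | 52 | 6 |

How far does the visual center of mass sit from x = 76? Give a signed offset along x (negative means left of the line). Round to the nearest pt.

≈ -11 pt

Weights sum to 9 + 6 = 15.
x: (9·74 + 6·52) / 15 = 978 / 15 ≈ 65.20
Offset from x = 76: 65.20 − 76 ≈ -10.80.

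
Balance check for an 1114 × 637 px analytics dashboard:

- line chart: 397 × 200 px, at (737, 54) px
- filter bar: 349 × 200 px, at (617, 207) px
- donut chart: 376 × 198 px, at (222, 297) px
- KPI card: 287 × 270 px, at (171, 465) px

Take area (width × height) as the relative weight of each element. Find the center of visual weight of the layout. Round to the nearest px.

Areas: line chart 397·200 = 79400, filter bar 349·200 = 69800, donut chart 376·198 = 74448, KPI card 287·270 = 77490. Total weight = 301138.
Σw·x = 79400·737 + 69800·617 + 74448·222 + 77490·171 = 131362646, so x̄ = 131362646/301138 ≈ 436.22.
Σw·y = 79400·54 + 69800·207 + 74448·297 + 77490·465 = 76880106, so ȳ = 76880106/301138 ≈ 255.30.

(436, 255)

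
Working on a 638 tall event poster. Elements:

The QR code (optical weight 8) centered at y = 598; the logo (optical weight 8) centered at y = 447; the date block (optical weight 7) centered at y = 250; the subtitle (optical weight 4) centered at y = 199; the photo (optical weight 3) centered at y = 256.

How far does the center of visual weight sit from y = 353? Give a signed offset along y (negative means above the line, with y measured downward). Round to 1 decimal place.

Σw = 8 + 8 + 7 + 4 + 3 = 30.
y: (8·598 + 8·447 + 7·250 + 4·199 + 3·256) / 30 = 11674 / 30 ≈ 389.13
Offset from y = 353: 389.13 − 353 ≈ 36.13.

≈ 36.1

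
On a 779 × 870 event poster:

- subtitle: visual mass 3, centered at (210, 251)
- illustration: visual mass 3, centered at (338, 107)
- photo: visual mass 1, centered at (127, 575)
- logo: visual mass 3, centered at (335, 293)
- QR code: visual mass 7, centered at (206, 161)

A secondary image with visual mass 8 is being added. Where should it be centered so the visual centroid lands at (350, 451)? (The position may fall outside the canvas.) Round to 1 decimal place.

(566.5, 952.5)

New total weight: (3 + 3 + 1 + 3 + 7) + 8 = 25.
x: need Σw·x = 25·350 = 8750. Existing = 3·210 + 3·338 + 1·127 + 3·335 + 7·206 = 4218. Remainder 4532 / 8 ≈ 566.50.
y: need Σw·y = 25·451 = 11275. Existing = 3·251 + 3·107 + 1·575 + 3·293 + 7·161 = 3655. Remainder 7620 / 8 ≈ 952.50.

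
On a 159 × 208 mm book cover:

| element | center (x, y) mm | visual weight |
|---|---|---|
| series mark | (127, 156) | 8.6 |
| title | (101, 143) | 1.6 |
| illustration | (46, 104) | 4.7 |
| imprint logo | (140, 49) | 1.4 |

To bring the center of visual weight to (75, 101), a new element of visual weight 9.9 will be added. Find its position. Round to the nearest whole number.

New total weight: (8.6 + 1.6 + 4.7 + 1.4) + 9.9 = 26.2.
Along x: (1666.0 + 9.9·x) / 26.2 = 75 (existing moment 8.6·127 + 1.6·101 + 4.7·46 + 1.4·140 = 1666.0) ⇒ x = (1965.0 − 1666.0) / 9.9 ≈ 30.20.
Along y: (2127.8 + 9.9·y) / 26.2 = 101 (existing moment 8.6·156 + 1.6·143 + 4.7·104 + 1.4·49 = 2127.8) ⇒ y = (2646.2 − 2127.8) / 9.9 ≈ 52.36.

(30, 52)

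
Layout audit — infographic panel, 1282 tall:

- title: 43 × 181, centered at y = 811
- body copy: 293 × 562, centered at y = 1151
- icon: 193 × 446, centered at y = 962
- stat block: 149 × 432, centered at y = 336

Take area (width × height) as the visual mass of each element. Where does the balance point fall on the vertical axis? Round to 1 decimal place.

Areas: title 43·181 = 7783, body copy 293·562 = 164666, icon 193·446 = 86078, stat block 149·432 = 64368. Total weight = 322895.
Σw·y = 7783·811 + 164666·1151 + 86078·962 + 64368·336 = 300277263, so ȳ = 300277263/322895 ≈ 929.95.

y ≈ 930.0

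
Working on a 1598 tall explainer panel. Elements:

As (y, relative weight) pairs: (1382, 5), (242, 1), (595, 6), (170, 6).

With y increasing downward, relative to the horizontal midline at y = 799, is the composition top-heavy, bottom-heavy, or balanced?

top-heavy

Σw = 5 + 1 + 6 + 6 = 18.
y: (5·1382 + 1·242 + 6·595 + 6·170) / 18 = 11742 / 18 ≈ 652.33
652.3 vs midline 799 → top-heavy.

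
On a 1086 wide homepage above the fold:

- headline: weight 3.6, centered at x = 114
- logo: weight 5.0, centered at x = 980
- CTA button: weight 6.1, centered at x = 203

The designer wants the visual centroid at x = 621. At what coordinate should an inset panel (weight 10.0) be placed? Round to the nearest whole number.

New total weight: (3.6 + 5.0 + 6.1) + 10.0 = 24.7.
x: need Σw·x = 24.7·621 = 15338.7. Existing = 3.6·114 + 5.0·980 + 6.1·203 = 6548.7. Remainder 8790.0 / 10.0 ≈ 879.00.

x ≈ 879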